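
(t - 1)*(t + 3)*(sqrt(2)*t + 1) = sqrt(2)*t^3 + t^2 + 2*sqrt(2)*t^2 - 3*sqrt(2)*t + 2*t - 3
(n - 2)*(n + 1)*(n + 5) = n^3 + 4*n^2 - 7*n - 10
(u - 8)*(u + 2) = u^2 - 6*u - 16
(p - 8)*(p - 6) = p^2 - 14*p + 48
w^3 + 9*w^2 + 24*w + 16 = (w + 1)*(w + 4)^2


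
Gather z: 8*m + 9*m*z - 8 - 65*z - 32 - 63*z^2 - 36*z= 8*m - 63*z^2 + z*(9*m - 101) - 40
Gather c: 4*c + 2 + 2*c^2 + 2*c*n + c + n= 2*c^2 + c*(2*n + 5) + n + 2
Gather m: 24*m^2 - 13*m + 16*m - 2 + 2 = 24*m^2 + 3*m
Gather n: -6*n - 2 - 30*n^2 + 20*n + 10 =-30*n^2 + 14*n + 8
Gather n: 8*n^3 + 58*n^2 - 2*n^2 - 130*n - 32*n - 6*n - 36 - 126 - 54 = 8*n^3 + 56*n^2 - 168*n - 216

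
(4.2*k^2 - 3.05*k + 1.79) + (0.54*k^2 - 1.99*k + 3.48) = 4.74*k^2 - 5.04*k + 5.27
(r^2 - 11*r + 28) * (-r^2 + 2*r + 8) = -r^4 + 13*r^3 - 42*r^2 - 32*r + 224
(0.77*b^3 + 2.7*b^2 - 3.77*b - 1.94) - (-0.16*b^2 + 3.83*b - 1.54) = 0.77*b^3 + 2.86*b^2 - 7.6*b - 0.4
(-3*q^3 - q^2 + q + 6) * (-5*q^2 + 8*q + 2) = 15*q^5 - 19*q^4 - 19*q^3 - 24*q^2 + 50*q + 12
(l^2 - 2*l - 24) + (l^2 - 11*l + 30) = 2*l^2 - 13*l + 6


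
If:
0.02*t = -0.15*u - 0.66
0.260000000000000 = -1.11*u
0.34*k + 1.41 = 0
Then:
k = -4.15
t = -31.24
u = -0.23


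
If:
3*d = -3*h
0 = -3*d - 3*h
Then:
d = -h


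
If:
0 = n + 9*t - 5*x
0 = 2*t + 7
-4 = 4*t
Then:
No Solution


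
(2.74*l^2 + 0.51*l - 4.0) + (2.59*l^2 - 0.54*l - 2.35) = 5.33*l^2 - 0.03*l - 6.35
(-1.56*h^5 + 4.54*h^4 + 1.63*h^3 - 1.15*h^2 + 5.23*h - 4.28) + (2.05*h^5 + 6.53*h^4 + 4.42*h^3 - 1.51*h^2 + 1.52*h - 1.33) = 0.49*h^5 + 11.07*h^4 + 6.05*h^3 - 2.66*h^2 + 6.75*h - 5.61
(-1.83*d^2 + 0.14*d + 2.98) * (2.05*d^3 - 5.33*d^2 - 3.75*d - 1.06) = -3.7515*d^5 + 10.0409*d^4 + 12.2253*d^3 - 14.4686*d^2 - 11.3234*d - 3.1588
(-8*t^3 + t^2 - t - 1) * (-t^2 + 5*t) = 8*t^5 - 41*t^4 + 6*t^3 - 4*t^2 - 5*t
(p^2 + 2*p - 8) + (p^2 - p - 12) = 2*p^2 + p - 20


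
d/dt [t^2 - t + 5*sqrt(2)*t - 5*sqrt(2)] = 2*t - 1 + 5*sqrt(2)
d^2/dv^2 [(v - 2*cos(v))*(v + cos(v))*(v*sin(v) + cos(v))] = -v^3*sin(v) + 2*v^2*sin(2*v) + 5*v^2*cos(v) + 5*v*sin(v)/2 + 9*v*sin(3*v)/2 - 2*v*cos(2*v) + sin(2*v) + 5*cos(v)/2 + 3*cos(3*v)/2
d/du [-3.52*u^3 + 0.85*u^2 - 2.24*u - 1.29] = -10.56*u^2 + 1.7*u - 2.24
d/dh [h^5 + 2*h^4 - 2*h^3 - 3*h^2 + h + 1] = 5*h^4 + 8*h^3 - 6*h^2 - 6*h + 1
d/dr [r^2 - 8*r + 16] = 2*r - 8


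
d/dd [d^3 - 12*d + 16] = 3*d^2 - 12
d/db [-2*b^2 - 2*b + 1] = -4*b - 2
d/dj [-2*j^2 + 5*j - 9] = 5 - 4*j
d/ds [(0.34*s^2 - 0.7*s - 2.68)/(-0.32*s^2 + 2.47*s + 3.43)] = (0.6158*s^2 + 0.6172*s + 4.2186)/(0.1024*s^4 - 1.5808*s^3 + 3.9057*s^2 + 16.9442*s + 11.7649)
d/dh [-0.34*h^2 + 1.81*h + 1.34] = 1.81 - 0.68*h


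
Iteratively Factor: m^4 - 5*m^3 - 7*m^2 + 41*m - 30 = (m + 3)*(m^3 - 8*m^2 + 17*m - 10) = (m - 5)*(m + 3)*(m^2 - 3*m + 2) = (m - 5)*(m - 2)*(m + 3)*(m - 1)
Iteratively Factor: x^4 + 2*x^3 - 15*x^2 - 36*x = (x - 4)*(x^3 + 6*x^2 + 9*x) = (x - 4)*(x + 3)*(x^2 + 3*x) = (x - 4)*(x + 3)^2*(x)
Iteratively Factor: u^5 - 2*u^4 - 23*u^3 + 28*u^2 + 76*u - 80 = (u + 4)*(u^4 - 6*u^3 + u^2 + 24*u - 20) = (u - 1)*(u + 4)*(u^3 - 5*u^2 - 4*u + 20) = (u - 1)*(u + 2)*(u + 4)*(u^2 - 7*u + 10) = (u - 2)*(u - 1)*(u + 2)*(u + 4)*(u - 5)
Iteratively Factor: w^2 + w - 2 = (w - 1)*(w + 2)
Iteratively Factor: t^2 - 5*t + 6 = (t - 3)*(t - 2)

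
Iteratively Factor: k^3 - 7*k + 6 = (k - 1)*(k^2 + k - 6) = (k - 2)*(k - 1)*(k + 3)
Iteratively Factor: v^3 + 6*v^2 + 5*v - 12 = (v - 1)*(v^2 + 7*v + 12) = (v - 1)*(v + 4)*(v + 3)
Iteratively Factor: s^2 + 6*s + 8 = (s + 2)*(s + 4)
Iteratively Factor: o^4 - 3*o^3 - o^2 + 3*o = (o)*(o^3 - 3*o^2 - o + 3) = o*(o - 1)*(o^2 - 2*o - 3) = o*(o - 3)*(o - 1)*(o + 1)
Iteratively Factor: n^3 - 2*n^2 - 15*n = (n - 5)*(n^2 + 3*n) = n*(n - 5)*(n + 3)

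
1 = 1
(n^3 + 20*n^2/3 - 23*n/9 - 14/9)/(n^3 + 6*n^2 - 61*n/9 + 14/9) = (3*n + 1)/(3*n - 1)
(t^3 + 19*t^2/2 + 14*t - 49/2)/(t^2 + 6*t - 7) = t + 7/2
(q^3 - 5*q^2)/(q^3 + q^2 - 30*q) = q/(q + 6)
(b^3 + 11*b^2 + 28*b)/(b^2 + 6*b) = (b^2 + 11*b + 28)/(b + 6)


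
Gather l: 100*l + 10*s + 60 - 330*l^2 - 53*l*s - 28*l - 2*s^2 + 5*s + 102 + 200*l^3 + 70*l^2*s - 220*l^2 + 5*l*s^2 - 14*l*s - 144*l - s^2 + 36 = 200*l^3 + l^2*(70*s - 550) + l*(5*s^2 - 67*s - 72) - 3*s^2 + 15*s + 198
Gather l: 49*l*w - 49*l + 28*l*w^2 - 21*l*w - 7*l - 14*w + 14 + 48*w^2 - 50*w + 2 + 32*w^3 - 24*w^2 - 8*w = l*(28*w^2 + 28*w - 56) + 32*w^3 + 24*w^2 - 72*w + 16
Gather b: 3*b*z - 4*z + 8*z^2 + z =3*b*z + 8*z^2 - 3*z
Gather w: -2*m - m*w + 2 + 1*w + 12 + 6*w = -2*m + w*(7 - m) + 14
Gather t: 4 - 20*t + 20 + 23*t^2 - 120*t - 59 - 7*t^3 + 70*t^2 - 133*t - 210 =-7*t^3 + 93*t^2 - 273*t - 245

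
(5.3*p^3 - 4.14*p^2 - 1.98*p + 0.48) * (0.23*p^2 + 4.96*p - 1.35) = 1.219*p^5 + 25.3358*p^4 - 28.1448*p^3 - 4.1214*p^2 + 5.0538*p - 0.648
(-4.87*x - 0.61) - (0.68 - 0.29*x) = -4.58*x - 1.29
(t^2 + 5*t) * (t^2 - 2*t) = t^4 + 3*t^3 - 10*t^2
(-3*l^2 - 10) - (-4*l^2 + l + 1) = l^2 - l - 11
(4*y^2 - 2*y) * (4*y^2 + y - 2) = 16*y^4 - 4*y^3 - 10*y^2 + 4*y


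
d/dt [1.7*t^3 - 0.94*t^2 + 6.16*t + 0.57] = 5.1*t^2 - 1.88*t + 6.16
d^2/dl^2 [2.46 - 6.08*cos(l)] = 6.08*cos(l)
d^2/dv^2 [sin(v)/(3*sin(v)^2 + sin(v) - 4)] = (-81*(1 - cos(2*v))^2/4 - 137*sin(v)/2 + 3*sin(3*v)/2 - 6*cos(2*v) + 9*cos(4*v) - 11)/((sin(v) - 1)^2*(3*sin(v) + 4)^3)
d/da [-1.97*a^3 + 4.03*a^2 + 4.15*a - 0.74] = -5.91*a^2 + 8.06*a + 4.15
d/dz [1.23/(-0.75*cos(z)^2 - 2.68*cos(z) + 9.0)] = -(1.845*cos(z) + 3.2964)*sin(z)/(0.75*cos(z)^2 + 2.68*cos(z) - 9.0)^2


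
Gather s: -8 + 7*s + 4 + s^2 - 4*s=s^2 + 3*s - 4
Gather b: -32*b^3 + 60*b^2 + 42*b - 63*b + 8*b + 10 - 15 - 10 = -32*b^3 + 60*b^2 - 13*b - 15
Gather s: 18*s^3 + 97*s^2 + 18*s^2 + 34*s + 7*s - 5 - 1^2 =18*s^3 + 115*s^2 + 41*s - 6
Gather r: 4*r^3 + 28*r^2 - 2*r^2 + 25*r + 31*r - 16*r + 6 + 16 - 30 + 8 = 4*r^3 + 26*r^2 + 40*r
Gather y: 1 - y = 1 - y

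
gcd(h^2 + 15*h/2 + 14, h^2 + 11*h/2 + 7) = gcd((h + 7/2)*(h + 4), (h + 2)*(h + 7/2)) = h + 7/2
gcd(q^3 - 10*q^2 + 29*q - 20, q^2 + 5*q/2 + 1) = 1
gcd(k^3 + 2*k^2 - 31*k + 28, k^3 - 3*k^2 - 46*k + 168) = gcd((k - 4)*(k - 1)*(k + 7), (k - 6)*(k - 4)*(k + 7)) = k^2 + 3*k - 28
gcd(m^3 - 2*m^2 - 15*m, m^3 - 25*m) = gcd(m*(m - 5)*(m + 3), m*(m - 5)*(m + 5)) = m^2 - 5*m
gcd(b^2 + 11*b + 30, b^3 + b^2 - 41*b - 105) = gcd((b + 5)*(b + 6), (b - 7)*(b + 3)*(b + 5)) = b + 5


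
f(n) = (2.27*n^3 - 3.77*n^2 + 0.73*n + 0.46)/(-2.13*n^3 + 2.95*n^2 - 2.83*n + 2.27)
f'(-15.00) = -0.00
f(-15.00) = -1.08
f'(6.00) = -0.02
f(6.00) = -0.98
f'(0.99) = -11.95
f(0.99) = -1.06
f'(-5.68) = 0.01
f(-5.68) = -1.07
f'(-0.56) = 0.91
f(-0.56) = -0.30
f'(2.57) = -0.20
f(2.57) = -0.74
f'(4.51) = -0.05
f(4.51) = -0.93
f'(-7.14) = 0.00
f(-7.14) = -1.08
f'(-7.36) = 0.00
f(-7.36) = -1.08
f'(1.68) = -0.62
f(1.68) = -0.42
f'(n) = (6.39*n^2 - 5.9*n + 2.83)*(2.27*n^3 - 3.77*n^2 + 0.73*n + 0.46)/(-2.13*n^3 + 2.95*n^2 - 2.83*n + 2.27)^2 + (6.81*n^2 - 7.54*n + 0.73)/(-2.13*n^3 + 2.95*n^2 - 2.83*n + 2.27) = (-1.3336*n^4 - 9.7384*n^3 + 26.9137*n^2 - 19.8298*n + 2.9589)/(4.5369*n^6 - 12.567*n^5 + 20.7583*n^4 - 26.3672*n^3 + 21.4019*n^2 - 12.8482*n + 5.1529)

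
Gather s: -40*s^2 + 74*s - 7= -40*s^2 + 74*s - 7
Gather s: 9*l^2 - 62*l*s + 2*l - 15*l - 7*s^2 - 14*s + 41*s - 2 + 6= 9*l^2 - 13*l - 7*s^2 + s*(27 - 62*l) + 4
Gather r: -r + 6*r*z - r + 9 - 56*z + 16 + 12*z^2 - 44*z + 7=r*(6*z - 2) + 12*z^2 - 100*z + 32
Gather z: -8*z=-8*z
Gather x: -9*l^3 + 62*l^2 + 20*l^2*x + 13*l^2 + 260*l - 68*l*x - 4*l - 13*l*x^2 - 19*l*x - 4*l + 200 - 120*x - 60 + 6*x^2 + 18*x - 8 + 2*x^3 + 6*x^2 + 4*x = -9*l^3 + 75*l^2 + 252*l + 2*x^3 + x^2*(12 - 13*l) + x*(20*l^2 - 87*l - 98) + 132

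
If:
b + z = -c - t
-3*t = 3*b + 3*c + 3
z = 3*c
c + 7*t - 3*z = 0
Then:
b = -12/7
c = 1/3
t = 8/21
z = 1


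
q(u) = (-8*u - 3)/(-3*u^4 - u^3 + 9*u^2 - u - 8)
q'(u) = (-8*u - 3)*(12*u^3 + 3*u^2 - 18*u + 1)/(-3*u^4 - u^3 + 9*u^2 - u - 8)^2 - 8/(-3*u^4 - u^3 + 9*u^2 - u - 8) = (24*u^4 + 8*u^3 - 72*u^2 + 8*u - (8*u + 3)*(12*u^3 + 3*u^2 - 18*u + 1) + 64)/(3*u^4 + u^3 - 9*u^2 + u + 8)^2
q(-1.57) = 6.84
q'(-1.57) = -53.67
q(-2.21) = -0.65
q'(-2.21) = -1.78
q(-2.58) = -0.29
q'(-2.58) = -0.52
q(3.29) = 0.10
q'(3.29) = -0.10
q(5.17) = 0.02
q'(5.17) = -0.01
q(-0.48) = -0.15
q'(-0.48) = 1.71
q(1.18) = 3.03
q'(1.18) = -0.75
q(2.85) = 0.16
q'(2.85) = -0.21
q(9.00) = 0.00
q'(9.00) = 0.00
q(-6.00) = -0.01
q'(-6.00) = -0.00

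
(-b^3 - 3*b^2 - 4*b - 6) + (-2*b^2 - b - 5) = -b^3 - 5*b^2 - 5*b - 11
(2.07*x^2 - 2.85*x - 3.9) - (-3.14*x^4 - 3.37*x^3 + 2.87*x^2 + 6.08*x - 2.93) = 3.14*x^4 + 3.37*x^3 - 0.8*x^2 - 8.93*x - 0.97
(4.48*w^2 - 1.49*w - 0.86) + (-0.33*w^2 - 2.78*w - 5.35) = 4.15*w^2 - 4.27*w - 6.21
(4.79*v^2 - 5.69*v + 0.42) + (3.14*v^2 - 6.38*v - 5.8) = 7.93*v^2 - 12.07*v - 5.38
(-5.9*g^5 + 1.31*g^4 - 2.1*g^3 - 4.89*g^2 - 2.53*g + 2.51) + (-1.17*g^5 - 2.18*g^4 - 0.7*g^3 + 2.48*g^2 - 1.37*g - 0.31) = -7.07*g^5 - 0.87*g^4 - 2.8*g^3 - 2.41*g^2 - 3.9*g + 2.2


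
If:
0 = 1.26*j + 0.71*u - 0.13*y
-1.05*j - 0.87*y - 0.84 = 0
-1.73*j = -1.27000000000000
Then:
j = 0.73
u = -1.64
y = -1.85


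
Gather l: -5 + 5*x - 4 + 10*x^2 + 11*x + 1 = 10*x^2 + 16*x - 8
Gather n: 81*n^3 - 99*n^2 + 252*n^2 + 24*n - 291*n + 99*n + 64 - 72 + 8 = 81*n^3 + 153*n^2 - 168*n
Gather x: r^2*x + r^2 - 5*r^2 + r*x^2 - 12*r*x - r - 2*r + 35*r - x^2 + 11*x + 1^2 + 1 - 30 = -4*r^2 + 32*r + x^2*(r - 1) + x*(r^2 - 12*r + 11) - 28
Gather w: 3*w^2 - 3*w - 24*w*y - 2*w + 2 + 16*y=3*w^2 + w*(-24*y - 5) + 16*y + 2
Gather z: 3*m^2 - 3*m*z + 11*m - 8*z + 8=3*m^2 + 11*m + z*(-3*m - 8) + 8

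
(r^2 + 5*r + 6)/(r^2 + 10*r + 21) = (r + 2)/(r + 7)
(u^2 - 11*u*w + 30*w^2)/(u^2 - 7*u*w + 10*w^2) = (u - 6*w)/(u - 2*w)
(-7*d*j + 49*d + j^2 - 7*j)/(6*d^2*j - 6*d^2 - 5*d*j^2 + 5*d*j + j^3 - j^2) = (-7*d*j + 49*d + j^2 - 7*j)/(6*d^2*j - 6*d^2 - 5*d*j^2 + 5*d*j + j^3 - j^2)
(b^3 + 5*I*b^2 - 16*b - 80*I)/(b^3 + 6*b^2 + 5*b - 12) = (b^2 + b*(-4 + 5*I) - 20*I)/(b^2 + 2*b - 3)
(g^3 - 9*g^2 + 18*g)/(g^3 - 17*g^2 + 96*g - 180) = g*(g - 3)/(g^2 - 11*g + 30)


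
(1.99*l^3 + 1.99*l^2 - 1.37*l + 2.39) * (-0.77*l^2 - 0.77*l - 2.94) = -1.5323*l^5 - 3.0646*l^4 - 6.328*l^3 - 6.636*l^2 + 2.1875*l - 7.0266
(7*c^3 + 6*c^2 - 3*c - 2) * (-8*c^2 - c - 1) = -56*c^5 - 55*c^4 + 11*c^3 + 13*c^2 + 5*c + 2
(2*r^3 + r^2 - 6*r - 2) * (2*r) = 4*r^4 + 2*r^3 - 12*r^2 - 4*r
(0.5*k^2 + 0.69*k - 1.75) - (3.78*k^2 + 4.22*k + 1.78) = -3.28*k^2 - 3.53*k - 3.53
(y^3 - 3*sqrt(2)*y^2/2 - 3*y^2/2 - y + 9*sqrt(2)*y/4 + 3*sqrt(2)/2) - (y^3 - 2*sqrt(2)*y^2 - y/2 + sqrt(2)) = -3*y^2/2 + sqrt(2)*y^2/2 - y/2 + 9*sqrt(2)*y/4 + sqrt(2)/2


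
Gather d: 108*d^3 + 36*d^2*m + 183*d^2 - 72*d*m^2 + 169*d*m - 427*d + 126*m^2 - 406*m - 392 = 108*d^3 + d^2*(36*m + 183) + d*(-72*m^2 + 169*m - 427) + 126*m^2 - 406*m - 392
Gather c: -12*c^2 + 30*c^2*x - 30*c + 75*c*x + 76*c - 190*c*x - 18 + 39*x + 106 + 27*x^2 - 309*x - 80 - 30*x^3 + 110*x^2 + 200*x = c^2*(30*x - 12) + c*(46 - 115*x) - 30*x^3 + 137*x^2 - 70*x + 8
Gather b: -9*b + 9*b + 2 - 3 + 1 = 0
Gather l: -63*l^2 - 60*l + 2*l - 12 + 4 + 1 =-63*l^2 - 58*l - 7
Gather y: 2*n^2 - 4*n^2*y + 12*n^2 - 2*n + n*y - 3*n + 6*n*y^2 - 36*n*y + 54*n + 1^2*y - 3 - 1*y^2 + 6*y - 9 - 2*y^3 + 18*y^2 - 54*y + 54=14*n^2 + 49*n - 2*y^3 + y^2*(6*n + 17) + y*(-4*n^2 - 35*n - 47) + 42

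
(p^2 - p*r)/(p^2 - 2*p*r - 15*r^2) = p*(-p + r)/(-p^2 + 2*p*r + 15*r^2)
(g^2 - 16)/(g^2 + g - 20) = (g + 4)/(g + 5)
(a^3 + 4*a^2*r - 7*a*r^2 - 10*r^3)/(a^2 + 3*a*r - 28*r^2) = (a^3 + 4*a^2*r - 7*a*r^2 - 10*r^3)/(a^2 + 3*a*r - 28*r^2)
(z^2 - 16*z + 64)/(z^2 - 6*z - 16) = (z - 8)/(z + 2)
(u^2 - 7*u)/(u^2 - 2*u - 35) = u/(u + 5)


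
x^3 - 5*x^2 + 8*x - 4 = (x - 2)^2*(x - 1)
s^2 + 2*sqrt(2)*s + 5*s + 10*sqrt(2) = (s + 5)*(s + 2*sqrt(2))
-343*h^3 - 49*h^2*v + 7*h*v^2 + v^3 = (-7*h + v)*(7*h + v)^2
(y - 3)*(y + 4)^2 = y^3 + 5*y^2 - 8*y - 48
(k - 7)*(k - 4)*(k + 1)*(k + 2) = k^4 - 8*k^3 - 3*k^2 + 62*k + 56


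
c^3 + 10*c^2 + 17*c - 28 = (c - 1)*(c + 4)*(c + 7)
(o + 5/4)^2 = o^2 + 5*o/2 + 25/16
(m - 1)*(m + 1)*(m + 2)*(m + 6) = m^4 + 8*m^3 + 11*m^2 - 8*m - 12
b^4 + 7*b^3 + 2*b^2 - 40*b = b*(b - 2)*(b + 4)*(b + 5)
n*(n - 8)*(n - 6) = n^3 - 14*n^2 + 48*n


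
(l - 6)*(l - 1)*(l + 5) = l^3 - 2*l^2 - 29*l + 30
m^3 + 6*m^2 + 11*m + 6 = (m + 1)*(m + 2)*(m + 3)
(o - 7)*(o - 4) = o^2 - 11*o + 28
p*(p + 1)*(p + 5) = p^3 + 6*p^2 + 5*p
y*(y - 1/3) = y^2 - y/3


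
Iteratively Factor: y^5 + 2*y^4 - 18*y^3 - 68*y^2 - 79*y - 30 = (y + 1)*(y^4 + y^3 - 19*y^2 - 49*y - 30) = (y - 5)*(y + 1)*(y^3 + 6*y^2 + 11*y + 6) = (y - 5)*(y + 1)*(y + 3)*(y^2 + 3*y + 2) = (y - 5)*(y + 1)*(y + 2)*(y + 3)*(y + 1)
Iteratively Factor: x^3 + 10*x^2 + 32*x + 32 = (x + 2)*(x^2 + 8*x + 16) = (x + 2)*(x + 4)*(x + 4)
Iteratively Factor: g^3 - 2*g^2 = (g)*(g^2 - 2*g) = g^2*(g - 2)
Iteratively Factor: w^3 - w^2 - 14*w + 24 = (w + 4)*(w^2 - 5*w + 6) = (w - 3)*(w + 4)*(w - 2)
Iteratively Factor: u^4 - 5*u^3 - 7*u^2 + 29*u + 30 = (u + 2)*(u^3 - 7*u^2 + 7*u + 15) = (u - 5)*(u + 2)*(u^2 - 2*u - 3) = (u - 5)*(u - 3)*(u + 2)*(u + 1)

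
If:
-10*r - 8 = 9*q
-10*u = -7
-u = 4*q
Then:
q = -7/40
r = -257/400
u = 7/10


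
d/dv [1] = 0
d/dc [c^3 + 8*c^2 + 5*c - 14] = 3*c^2 + 16*c + 5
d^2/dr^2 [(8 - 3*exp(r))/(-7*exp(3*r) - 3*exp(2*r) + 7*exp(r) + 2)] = (588*exp(6*r) - 3339*exp(5*r) - 1233*exp(4*r) + 1105*exp(3*r) - 396*exp(2*r) - 626*exp(r) + 124)*exp(r)/(343*exp(9*r) + 441*exp(8*r) - 840*exp(7*r) - 1149*exp(6*r) + 588*exp(5*r) + 975*exp(4*r) - 7*exp(3*r) - 258*exp(2*r) - 84*exp(r) - 8)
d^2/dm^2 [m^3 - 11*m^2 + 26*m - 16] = 6*m - 22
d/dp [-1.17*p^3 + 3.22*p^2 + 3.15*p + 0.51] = -3.51*p^2 + 6.44*p + 3.15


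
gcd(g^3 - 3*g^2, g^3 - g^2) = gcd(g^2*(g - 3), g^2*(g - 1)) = g^2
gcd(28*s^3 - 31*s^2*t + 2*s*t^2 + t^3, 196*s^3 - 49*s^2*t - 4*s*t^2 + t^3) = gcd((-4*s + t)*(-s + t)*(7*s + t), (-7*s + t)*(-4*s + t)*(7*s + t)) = 28*s^2 - 3*s*t - t^2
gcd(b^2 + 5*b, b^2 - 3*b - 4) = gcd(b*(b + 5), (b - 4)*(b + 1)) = 1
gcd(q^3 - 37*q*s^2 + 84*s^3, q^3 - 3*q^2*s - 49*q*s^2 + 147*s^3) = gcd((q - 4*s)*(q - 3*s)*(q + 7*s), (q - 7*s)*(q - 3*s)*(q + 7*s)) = q^2 + 4*q*s - 21*s^2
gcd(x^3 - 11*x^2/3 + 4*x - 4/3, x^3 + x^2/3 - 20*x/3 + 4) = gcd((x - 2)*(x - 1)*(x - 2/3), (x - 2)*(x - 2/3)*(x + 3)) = x^2 - 8*x/3 + 4/3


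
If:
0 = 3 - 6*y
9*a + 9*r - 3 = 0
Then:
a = 1/3 - r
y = 1/2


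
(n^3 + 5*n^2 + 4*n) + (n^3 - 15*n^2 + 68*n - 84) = 2*n^3 - 10*n^2 + 72*n - 84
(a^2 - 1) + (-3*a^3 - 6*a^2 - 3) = -3*a^3 - 5*a^2 - 4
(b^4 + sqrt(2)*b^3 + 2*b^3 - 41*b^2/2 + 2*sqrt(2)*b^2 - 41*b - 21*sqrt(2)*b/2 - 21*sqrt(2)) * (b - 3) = b^5 - b^4 + sqrt(2)*b^4 - 53*b^3/2 - sqrt(2)*b^3 - 33*sqrt(2)*b^2/2 + 41*b^2/2 + 21*sqrt(2)*b/2 + 123*b + 63*sqrt(2)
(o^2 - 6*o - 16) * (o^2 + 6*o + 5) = o^4 - 47*o^2 - 126*o - 80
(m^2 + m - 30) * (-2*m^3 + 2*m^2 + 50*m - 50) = -2*m^5 + 112*m^3 - 60*m^2 - 1550*m + 1500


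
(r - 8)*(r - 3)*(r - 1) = r^3 - 12*r^2 + 35*r - 24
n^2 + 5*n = n*(n + 5)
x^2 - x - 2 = (x - 2)*(x + 1)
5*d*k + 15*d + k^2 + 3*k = (5*d + k)*(k + 3)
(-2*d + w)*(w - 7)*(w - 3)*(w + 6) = -2*d*w^3 + 8*d*w^2 + 78*d*w - 252*d + w^4 - 4*w^3 - 39*w^2 + 126*w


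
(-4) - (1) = -5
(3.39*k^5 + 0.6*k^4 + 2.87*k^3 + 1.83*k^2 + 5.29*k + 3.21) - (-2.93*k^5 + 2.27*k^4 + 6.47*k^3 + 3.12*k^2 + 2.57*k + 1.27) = 6.32*k^5 - 1.67*k^4 - 3.6*k^3 - 1.29*k^2 + 2.72*k + 1.94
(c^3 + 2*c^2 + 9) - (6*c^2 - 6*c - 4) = c^3 - 4*c^2 + 6*c + 13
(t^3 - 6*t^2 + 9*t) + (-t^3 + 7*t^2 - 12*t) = t^2 - 3*t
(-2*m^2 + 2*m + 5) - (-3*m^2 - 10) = m^2 + 2*m + 15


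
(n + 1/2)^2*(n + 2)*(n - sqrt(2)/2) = n^4 - sqrt(2)*n^3/2 + 3*n^3 - 3*sqrt(2)*n^2/2 + 9*n^2/4 - 9*sqrt(2)*n/8 + n/2 - sqrt(2)/4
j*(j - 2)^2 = j^3 - 4*j^2 + 4*j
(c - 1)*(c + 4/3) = c^2 + c/3 - 4/3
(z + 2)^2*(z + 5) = z^3 + 9*z^2 + 24*z + 20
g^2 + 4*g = g*(g + 4)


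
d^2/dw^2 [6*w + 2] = 0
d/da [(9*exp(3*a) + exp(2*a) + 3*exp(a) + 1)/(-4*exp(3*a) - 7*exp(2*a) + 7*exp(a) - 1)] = (-59*exp(4*a) + 150*exp(3*a) + 13*exp(2*a) + 12*exp(a) - 10)*exp(a)/(16*exp(6*a) + 56*exp(5*a) - 7*exp(4*a) - 90*exp(3*a) + 63*exp(2*a) - 14*exp(a) + 1)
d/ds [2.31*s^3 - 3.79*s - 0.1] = 6.93*s^2 - 3.79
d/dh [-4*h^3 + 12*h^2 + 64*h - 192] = -12*h^2 + 24*h + 64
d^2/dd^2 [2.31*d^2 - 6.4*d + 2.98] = 4.62000000000000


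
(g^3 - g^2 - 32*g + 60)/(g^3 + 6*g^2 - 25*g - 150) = (g - 2)/(g + 5)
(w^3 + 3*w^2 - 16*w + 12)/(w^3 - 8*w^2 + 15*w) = (w^3 + 3*w^2 - 16*w + 12)/(w*(w^2 - 8*w + 15))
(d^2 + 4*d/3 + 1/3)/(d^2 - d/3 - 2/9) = 3*(d + 1)/(3*d - 2)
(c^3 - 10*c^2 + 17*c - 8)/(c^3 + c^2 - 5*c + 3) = (c - 8)/(c + 3)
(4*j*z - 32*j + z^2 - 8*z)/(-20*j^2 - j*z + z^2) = (z - 8)/(-5*j + z)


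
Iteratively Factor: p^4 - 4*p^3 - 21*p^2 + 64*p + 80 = (p - 4)*(p^3 - 21*p - 20) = (p - 5)*(p - 4)*(p^2 + 5*p + 4) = (p - 5)*(p - 4)*(p + 1)*(p + 4)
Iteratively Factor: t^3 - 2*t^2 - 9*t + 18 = (t - 2)*(t^2 - 9) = (t - 2)*(t + 3)*(t - 3)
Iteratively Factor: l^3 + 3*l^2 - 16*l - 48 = (l + 4)*(l^2 - l - 12) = (l + 3)*(l + 4)*(l - 4)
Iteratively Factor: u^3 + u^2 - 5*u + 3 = (u - 1)*(u^2 + 2*u - 3) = (u - 1)^2*(u + 3)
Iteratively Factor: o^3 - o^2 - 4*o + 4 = (o - 2)*(o^2 + o - 2) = (o - 2)*(o + 2)*(o - 1)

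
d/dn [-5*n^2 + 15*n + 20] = 15 - 10*n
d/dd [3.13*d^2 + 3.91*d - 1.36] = 6.26*d + 3.91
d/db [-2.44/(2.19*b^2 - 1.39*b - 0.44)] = (10.6872*b - 3.3916)/(-2.19*b^2 + 1.39*b + 0.44)^2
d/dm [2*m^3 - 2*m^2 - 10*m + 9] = 6*m^2 - 4*m - 10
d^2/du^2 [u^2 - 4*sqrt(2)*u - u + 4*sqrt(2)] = 2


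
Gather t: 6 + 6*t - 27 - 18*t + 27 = 6 - 12*t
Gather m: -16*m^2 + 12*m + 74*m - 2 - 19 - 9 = -16*m^2 + 86*m - 30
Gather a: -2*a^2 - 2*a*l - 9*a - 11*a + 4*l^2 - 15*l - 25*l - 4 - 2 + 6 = -2*a^2 + a*(-2*l - 20) + 4*l^2 - 40*l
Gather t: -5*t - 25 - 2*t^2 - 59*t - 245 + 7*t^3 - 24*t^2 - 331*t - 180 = 7*t^3 - 26*t^2 - 395*t - 450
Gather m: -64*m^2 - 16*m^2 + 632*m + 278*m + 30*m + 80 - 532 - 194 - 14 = -80*m^2 + 940*m - 660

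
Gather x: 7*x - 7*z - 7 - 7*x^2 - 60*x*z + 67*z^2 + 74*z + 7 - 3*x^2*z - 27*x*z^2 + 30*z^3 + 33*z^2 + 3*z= x^2*(-3*z - 7) + x*(-27*z^2 - 60*z + 7) + 30*z^3 + 100*z^2 + 70*z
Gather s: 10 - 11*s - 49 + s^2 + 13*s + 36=s^2 + 2*s - 3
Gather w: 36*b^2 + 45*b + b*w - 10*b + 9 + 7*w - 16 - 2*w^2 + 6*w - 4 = 36*b^2 + 35*b - 2*w^2 + w*(b + 13) - 11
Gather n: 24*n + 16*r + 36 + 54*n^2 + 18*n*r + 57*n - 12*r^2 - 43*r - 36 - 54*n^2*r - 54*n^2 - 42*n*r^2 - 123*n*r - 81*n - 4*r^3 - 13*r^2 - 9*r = -54*n^2*r + n*(-42*r^2 - 105*r) - 4*r^3 - 25*r^2 - 36*r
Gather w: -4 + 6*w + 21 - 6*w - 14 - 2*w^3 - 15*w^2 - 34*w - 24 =-2*w^3 - 15*w^2 - 34*w - 21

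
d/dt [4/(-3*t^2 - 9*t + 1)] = 12*(2*t + 3)/(3*t^2 + 9*t - 1)^2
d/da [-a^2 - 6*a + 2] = -2*a - 6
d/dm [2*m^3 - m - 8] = 6*m^2 - 1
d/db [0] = 0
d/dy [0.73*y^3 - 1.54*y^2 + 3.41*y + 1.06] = 2.19*y^2 - 3.08*y + 3.41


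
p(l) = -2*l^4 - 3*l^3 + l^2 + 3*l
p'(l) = -8*l^3 - 9*l^2 + 2*l + 3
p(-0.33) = -0.80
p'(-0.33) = 1.65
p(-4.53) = -556.40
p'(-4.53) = 552.93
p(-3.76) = -237.41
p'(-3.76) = 293.50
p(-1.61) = -3.16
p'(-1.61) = 9.84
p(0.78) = 0.78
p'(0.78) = -4.71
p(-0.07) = -0.20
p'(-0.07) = 2.82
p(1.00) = -1.00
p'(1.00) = -12.00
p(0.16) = 0.49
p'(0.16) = 3.06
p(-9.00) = -10881.00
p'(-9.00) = 5088.00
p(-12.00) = -36180.00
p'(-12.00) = 12507.00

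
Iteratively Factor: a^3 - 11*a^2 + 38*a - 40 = (a - 5)*(a^2 - 6*a + 8) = (a - 5)*(a - 4)*(a - 2)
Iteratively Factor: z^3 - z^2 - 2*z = (z + 1)*(z^2 - 2*z) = (z - 2)*(z + 1)*(z)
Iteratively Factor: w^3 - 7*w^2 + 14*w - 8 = (w - 1)*(w^2 - 6*w + 8) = (w - 4)*(w - 1)*(w - 2)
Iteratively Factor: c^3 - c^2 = (c - 1)*(c^2) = c*(c - 1)*(c)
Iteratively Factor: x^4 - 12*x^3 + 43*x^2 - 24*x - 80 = (x + 1)*(x^3 - 13*x^2 + 56*x - 80) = (x - 4)*(x + 1)*(x^2 - 9*x + 20) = (x - 4)^2*(x + 1)*(x - 5)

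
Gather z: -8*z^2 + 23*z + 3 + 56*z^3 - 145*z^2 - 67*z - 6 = 56*z^3 - 153*z^2 - 44*z - 3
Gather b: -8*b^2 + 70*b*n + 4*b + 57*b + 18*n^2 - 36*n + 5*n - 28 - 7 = -8*b^2 + b*(70*n + 61) + 18*n^2 - 31*n - 35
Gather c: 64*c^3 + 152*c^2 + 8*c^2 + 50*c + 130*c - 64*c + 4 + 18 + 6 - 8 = 64*c^3 + 160*c^2 + 116*c + 20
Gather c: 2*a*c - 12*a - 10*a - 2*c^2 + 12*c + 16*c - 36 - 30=-22*a - 2*c^2 + c*(2*a + 28) - 66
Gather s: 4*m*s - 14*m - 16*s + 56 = -14*m + s*(4*m - 16) + 56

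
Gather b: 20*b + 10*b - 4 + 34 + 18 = 30*b + 48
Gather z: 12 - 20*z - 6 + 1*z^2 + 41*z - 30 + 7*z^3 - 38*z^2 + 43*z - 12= 7*z^3 - 37*z^2 + 64*z - 36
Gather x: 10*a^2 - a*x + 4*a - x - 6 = 10*a^2 + 4*a + x*(-a - 1) - 6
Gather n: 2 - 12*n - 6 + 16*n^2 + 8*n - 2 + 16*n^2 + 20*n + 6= 32*n^2 + 16*n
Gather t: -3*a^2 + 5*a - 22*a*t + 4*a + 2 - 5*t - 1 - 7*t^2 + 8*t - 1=-3*a^2 + 9*a - 7*t^2 + t*(3 - 22*a)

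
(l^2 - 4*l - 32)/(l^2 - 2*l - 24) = (l - 8)/(l - 6)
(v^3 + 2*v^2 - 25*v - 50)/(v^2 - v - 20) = (v^2 + 7*v + 10)/(v + 4)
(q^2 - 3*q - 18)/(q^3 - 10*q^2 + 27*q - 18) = (q + 3)/(q^2 - 4*q + 3)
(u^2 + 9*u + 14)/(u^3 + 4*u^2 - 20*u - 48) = (u + 7)/(u^2 + 2*u - 24)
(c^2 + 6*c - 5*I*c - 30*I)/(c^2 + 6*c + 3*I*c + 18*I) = (c - 5*I)/(c + 3*I)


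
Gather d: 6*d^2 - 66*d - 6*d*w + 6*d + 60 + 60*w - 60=6*d^2 + d*(-6*w - 60) + 60*w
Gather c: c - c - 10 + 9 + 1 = 0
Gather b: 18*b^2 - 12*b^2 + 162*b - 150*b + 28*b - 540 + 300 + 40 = 6*b^2 + 40*b - 200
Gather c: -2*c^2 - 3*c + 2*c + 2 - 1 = -2*c^2 - c + 1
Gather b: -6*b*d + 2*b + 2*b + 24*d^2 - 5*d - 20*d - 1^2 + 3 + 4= b*(4 - 6*d) + 24*d^2 - 25*d + 6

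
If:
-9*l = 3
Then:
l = -1/3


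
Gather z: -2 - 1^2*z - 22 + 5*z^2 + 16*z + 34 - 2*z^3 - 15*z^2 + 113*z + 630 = -2*z^3 - 10*z^2 + 128*z + 640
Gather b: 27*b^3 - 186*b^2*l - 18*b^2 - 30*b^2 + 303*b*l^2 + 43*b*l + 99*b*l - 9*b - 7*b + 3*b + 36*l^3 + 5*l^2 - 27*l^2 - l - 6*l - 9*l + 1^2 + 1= 27*b^3 + b^2*(-186*l - 48) + b*(303*l^2 + 142*l - 13) + 36*l^3 - 22*l^2 - 16*l + 2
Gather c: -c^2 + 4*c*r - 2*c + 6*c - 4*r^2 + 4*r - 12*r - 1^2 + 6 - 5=-c^2 + c*(4*r + 4) - 4*r^2 - 8*r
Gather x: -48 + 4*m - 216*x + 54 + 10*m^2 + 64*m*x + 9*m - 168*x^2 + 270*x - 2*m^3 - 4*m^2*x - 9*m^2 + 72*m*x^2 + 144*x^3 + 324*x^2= -2*m^3 + m^2 + 13*m + 144*x^3 + x^2*(72*m + 156) + x*(-4*m^2 + 64*m + 54) + 6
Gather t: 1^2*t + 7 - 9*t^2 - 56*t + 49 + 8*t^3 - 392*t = 8*t^3 - 9*t^2 - 447*t + 56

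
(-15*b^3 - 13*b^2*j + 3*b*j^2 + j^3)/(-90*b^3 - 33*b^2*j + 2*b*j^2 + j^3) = (3*b^2 + 2*b*j - j^2)/(18*b^2 + 3*b*j - j^2)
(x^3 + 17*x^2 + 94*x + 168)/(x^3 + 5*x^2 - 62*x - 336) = (x + 4)/(x - 8)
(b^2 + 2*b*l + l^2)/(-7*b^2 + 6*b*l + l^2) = (b^2 + 2*b*l + l^2)/(-7*b^2 + 6*b*l + l^2)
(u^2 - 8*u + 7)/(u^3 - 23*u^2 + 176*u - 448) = (u - 1)/(u^2 - 16*u + 64)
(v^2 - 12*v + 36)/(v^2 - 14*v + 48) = (v - 6)/(v - 8)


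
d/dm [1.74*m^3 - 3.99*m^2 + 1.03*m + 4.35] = 5.22*m^2 - 7.98*m + 1.03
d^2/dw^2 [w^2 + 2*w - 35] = 2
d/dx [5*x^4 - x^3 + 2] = x^2*(20*x - 3)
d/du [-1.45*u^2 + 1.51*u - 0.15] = 1.51 - 2.9*u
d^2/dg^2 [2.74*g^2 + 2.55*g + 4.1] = 5.48000000000000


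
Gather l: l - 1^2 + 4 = l + 3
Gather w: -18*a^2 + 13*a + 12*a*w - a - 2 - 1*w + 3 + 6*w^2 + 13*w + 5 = -18*a^2 + 12*a + 6*w^2 + w*(12*a + 12) + 6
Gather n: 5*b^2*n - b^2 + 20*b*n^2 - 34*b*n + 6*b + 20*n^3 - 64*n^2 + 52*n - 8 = -b^2 + 6*b + 20*n^3 + n^2*(20*b - 64) + n*(5*b^2 - 34*b + 52) - 8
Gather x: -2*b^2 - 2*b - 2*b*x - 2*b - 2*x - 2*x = -2*b^2 - 4*b + x*(-2*b - 4)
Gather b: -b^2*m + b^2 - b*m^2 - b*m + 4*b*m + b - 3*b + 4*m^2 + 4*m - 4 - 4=b^2*(1 - m) + b*(-m^2 + 3*m - 2) + 4*m^2 + 4*m - 8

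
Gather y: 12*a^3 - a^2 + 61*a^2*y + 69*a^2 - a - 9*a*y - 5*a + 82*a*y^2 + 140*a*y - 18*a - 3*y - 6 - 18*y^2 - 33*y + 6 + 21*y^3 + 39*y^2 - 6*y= 12*a^3 + 68*a^2 - 24*a + 21*y^3 + y^2*(82*a + 21) + y*(61*a^2 + 131*a - 42)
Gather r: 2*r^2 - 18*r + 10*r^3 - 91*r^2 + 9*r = 10*r^3 - 89*r^2 - 9*r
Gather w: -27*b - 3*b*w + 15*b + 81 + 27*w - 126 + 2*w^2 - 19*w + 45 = -12*b + 2*w^2 + w*(8 - 3*b)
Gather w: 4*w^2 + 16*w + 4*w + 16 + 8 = 4*w^2 + 20*w + 24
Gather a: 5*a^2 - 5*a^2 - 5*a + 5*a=0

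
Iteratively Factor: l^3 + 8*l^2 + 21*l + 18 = (l + 2)*(l^2 + 6*l + 9) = (l + 2)*(l + 3)*(l + 3)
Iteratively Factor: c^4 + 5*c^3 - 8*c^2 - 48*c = (c - 3)*(c^3 + 8*c^2 + 16*c) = (c - 3)*(c + 4)*(c^2 + 4*c) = c*(c - 3)*(c + 4)*(c + 4)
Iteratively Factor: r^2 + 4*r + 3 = (r + 1)*(r + 3)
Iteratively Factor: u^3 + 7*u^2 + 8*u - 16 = (u + 4)*(u^2 + 3*u - 4) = (u + 4)^2*(u - 1)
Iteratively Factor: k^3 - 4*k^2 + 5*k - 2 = (k - 1)*(k^2 - 3*k + 2) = (k - 1)^2*(k - 2)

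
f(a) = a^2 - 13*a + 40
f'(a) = 2*a - 13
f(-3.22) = 92.23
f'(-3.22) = -19.44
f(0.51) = 33.63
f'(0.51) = -11.98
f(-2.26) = 74.49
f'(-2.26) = -17.52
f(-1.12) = 55.81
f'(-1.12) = -15.24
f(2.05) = 17.55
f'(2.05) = -8.90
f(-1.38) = 59.84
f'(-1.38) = -15.76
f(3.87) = 4.67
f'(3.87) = -5.26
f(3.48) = 6.87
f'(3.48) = -6.04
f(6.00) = -2.00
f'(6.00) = -1.00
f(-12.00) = 340.00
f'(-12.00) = -37.00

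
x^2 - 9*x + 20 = (x - 5)*(x - 4)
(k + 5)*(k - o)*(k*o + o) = k^3*o - k^2*o^2 + 6*k^2*o - 6*k*o^2 + 5*k*o - 5*o^2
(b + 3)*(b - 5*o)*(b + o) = b^3 - 4*b^2*o + 3*b^2 - 5*b*o^2 - 12*b*o - 15*o^2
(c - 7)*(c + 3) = c^2 - 4*c - 21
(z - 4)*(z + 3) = z^2 - z - 12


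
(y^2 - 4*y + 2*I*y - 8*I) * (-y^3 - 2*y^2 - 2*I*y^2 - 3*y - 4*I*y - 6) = -y^5 + 2*y^4 - 4*I*y^4 + 9*y^3 + 8*I*y^3 - 2*y^2 + 26*I*y^2 - 8*y + 12*I*y + 48*I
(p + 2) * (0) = 0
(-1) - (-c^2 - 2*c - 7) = c^2 + 2*c + 6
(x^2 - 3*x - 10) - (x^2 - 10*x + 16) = 7*x - 26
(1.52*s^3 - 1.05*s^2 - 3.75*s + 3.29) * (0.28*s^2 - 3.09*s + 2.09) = 0.4256*s^5 - 4.9908*s^4 + 5.3713*s^3 + 10.3142*s^2 - 18.0036*s + 6.8761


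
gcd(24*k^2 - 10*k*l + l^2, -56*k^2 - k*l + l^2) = 1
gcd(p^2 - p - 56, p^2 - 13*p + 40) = p - 8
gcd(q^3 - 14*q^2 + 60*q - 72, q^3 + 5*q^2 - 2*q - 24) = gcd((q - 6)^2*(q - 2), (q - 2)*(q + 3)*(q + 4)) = q - 2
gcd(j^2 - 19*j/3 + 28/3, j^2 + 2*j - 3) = 1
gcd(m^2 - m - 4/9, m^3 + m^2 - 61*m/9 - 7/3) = m + 1/3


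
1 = 1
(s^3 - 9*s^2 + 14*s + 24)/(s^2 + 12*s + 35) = (s^3 - 9*s^2 + 14*s + 24)/(s^2 + 12*s + 35)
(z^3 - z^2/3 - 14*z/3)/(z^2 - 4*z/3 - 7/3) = z*(z + 2)/(z + 1)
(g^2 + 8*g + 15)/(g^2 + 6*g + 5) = (g + 3)/(g + 1)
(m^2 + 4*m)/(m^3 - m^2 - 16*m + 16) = m/(m^2 - 5*m + 4)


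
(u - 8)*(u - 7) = u^2 - 15*u + 56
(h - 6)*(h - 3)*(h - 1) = h^3 - 10*h^2 + 27*h - 18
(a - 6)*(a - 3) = a^2 - 9*a + 18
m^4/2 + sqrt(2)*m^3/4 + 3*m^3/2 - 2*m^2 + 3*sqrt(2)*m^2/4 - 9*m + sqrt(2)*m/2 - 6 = (m/2 + 1/2)*(m + 2)*(m - 3*sqrt(2)/2)*(m + 2*sqrt(2))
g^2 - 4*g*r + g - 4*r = (g + 1)*(g - 4*r)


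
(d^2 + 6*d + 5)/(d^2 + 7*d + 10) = (d + 1)/(d + 2)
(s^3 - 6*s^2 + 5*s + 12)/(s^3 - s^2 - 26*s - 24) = (s^2 - 7*s + 12)/(s^2 - 2*s - 24)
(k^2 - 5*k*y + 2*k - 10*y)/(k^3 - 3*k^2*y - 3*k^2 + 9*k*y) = (k^2 - 5*k*y + 2*k - 10*y)/(k*(k^2 - 3*k*y - 3*k + 9*y))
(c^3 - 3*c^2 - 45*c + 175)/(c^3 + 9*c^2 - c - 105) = (c^2 - 10*c + 25)/(c^2 + 2*c - 15)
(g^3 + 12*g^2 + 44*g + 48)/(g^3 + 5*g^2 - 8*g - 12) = (g^2 + 6*g + 8)/(g^2 - g - 2)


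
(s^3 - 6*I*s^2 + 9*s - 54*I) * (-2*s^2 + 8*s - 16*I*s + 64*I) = -2*s^5 + 8*s^4 - 4*I*s^4 - 114*s^3 + 16*I*s^3 + 456*s^2 - 36*I*s^2 - 864*s + 144*I*s + 3456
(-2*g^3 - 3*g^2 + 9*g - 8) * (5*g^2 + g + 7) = -10*g^5 - 17*g^4 + 28*g^3 - 52*g^2 + 55*g - 56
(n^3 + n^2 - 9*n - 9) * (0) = 0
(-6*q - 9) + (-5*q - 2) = -11*q - 11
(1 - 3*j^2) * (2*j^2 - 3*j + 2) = -6*j^4 + 9*j^3 - 4*j^2 - 3*j + 2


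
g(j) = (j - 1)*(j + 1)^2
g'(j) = (j - 1)*(2*j + 2) + (j + 1)^2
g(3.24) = 40.27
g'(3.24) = 36.97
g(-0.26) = -0.69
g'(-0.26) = -1.32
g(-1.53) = -0.71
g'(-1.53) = 2.96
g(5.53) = 193.16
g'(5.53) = 101.80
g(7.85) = 536.51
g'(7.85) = 199.57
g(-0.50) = -0.38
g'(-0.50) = -1.25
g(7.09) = 398.58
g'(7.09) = 163.98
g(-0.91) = -0.02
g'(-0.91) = -0.34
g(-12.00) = -1573.00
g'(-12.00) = 407.00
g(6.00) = 245.00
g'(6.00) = 119.00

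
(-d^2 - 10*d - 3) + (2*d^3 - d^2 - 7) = 2*d^3 - 2*d^2 - 10*d - 10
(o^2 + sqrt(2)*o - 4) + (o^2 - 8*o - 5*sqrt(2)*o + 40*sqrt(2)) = 2*o^2 - 8*o - 4*sqrt(2)*o - 4 + 40*sqrt(2)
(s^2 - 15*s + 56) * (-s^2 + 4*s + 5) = -s^4 + 19*s^3 - 111*s^2 + 149*s + 280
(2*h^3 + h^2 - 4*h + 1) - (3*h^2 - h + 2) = 2*h^3 - 2*h^2 - 3*h - 1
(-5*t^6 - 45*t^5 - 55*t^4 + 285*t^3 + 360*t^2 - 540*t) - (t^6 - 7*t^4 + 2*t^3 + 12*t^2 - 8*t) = -6*t^6 - 45*t^5 - 48*t^4 + 283*t^3 + 348*t^2 - 532*t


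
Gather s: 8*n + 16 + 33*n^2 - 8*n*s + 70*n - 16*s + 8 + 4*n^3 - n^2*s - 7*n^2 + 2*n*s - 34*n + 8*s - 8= 4*n^3 + 26*n^2 + 44*n + s*(-n^2 - 6*n - 8) + 16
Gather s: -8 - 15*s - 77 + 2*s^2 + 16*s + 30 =2*s^2 + s - 55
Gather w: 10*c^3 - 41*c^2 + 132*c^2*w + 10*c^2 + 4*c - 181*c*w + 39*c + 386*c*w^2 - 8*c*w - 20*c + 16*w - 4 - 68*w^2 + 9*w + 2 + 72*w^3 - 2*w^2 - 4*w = 10*c^3 - 31*c^2 + 23*c + 72*w^3 + w^2*(386*c - 70) + w*(132*c^2 - 189*c + 21) - 2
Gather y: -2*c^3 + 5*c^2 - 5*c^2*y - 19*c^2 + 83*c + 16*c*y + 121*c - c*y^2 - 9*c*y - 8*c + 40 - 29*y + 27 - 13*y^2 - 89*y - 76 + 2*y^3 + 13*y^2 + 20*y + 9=-2*c^3 - 14*c^2 - c*y^2 + 196*c + 2*y^3 + y*(-5*c^2 + 7*c - 98)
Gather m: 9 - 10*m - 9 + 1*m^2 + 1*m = m^2 - 9*m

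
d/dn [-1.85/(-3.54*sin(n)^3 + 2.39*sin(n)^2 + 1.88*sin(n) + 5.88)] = (-19.647*sin(n)^2 + 8.843*sin(n) + 3.478)*cos(n)/(-3.54*sin(n)^3 + 2.39*sin(n)^2 + 1.88*sin(n) + 5.88)^2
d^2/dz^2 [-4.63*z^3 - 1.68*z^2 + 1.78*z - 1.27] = -27.78*z - 3.36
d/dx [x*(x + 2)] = 2*x + 2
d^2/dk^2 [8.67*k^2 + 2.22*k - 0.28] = 17.3400000000000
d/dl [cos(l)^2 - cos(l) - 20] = sin(l) - sin(2*l)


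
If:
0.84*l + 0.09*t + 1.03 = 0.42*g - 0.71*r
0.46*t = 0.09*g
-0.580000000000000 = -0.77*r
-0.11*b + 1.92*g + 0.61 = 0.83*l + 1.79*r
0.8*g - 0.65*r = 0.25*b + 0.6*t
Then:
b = -4.24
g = -0.84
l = -2.26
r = 0.75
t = -0.16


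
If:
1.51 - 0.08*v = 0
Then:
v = 18.88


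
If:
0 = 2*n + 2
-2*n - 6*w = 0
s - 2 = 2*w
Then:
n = -1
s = 8/3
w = 1/3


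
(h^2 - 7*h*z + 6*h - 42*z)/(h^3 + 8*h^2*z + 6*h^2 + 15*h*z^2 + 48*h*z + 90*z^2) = (h - 7*z)/(h^2 + 8*h*z + 15*z^2)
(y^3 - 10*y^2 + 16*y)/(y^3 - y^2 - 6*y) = (-y^2 + 10*y - 16)/(-y^2 + y + 6)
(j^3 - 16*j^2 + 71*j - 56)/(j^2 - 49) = (j^2 - 9*j + 8)/(j + 7)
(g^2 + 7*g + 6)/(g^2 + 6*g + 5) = (g + 6)/(g + 5)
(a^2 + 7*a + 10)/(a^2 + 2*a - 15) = (a + 2)/(a - 3)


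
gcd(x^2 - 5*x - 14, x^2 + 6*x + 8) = x + 2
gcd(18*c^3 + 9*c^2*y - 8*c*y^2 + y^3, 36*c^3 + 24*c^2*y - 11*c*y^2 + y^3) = -6*c^2 - 5*c*y + y^2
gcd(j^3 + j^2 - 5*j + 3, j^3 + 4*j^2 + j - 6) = j^2 + 2*j - 3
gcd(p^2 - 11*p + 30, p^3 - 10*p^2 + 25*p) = p - 5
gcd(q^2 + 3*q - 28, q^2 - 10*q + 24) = q - 4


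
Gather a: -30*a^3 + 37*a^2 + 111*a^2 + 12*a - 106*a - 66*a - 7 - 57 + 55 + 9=-30*a^3 + 148*a^2 - 160*a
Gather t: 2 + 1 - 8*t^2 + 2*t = -8*t^2 + 2*t + 3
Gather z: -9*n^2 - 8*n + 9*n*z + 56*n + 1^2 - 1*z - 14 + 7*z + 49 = -9*n^2 + 48*n + z*(9*n + 6) + 36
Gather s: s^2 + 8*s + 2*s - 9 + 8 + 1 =s^2 + 10*s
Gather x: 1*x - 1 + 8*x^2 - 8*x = 8*x^2 - 7*x - 1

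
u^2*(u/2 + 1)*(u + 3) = u^4/2 + 5*u^3/2 + 3*u^2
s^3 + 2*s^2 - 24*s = s*(s - 4)*(s + 6)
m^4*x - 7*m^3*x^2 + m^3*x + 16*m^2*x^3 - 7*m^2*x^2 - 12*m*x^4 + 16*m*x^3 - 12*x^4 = (m - 3*x)*(m - 2*x)^2*(m*x + x)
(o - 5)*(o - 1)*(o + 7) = o^3 + o^2 - 37*o + 35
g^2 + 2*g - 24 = (g - 4)*(g + 6)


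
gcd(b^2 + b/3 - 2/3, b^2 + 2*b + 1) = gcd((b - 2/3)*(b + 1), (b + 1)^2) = b + 1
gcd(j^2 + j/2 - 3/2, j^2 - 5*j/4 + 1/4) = j - 1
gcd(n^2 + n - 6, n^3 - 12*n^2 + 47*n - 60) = 1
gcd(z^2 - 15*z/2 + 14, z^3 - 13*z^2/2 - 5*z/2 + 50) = z - 4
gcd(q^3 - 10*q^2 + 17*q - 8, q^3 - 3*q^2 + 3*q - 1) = q^2 - 2*q + 1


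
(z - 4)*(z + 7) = z^2 + 3*z - 28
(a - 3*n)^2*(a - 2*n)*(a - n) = a^4 - 9*a^3*n + 29*a^2*n^2 - 39*a*n^3 + 18*n^4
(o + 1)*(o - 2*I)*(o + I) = o^3 + o^2 - I*o^2 + 2*o - I*o + 2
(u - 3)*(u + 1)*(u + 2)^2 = u^4 + 2*u^3 - 7*u^2 - 20*u - 12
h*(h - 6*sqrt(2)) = h^2 - 6*sqrt(2)*h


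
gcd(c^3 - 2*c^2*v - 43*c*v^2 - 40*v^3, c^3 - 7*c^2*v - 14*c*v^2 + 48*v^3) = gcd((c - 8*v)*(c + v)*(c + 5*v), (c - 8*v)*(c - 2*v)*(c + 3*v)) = -c + 8*v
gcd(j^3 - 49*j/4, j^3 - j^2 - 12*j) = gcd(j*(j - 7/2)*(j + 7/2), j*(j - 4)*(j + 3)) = j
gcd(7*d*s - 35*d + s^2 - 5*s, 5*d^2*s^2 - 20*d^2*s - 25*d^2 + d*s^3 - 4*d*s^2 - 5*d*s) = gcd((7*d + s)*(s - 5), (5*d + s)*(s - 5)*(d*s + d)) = s - 5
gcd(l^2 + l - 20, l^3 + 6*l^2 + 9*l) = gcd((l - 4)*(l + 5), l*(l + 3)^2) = 1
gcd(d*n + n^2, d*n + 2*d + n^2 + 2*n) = d + n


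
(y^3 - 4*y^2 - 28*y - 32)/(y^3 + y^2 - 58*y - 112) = (y + 2)/(y + 7)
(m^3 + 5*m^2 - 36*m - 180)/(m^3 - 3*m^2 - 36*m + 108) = (m + 5)/(m - 3)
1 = 1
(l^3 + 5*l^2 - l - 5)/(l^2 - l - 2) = (l^2 + 4*l - 5)/(l - 2)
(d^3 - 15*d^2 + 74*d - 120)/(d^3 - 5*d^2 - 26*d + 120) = (d - 5)/(d + 5)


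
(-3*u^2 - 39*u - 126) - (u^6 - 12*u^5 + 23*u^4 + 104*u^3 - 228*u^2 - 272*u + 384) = -u^6 + 12*u^5 - 23*u^4 - 104*u^3 + 225*u^2 + 233*u - 510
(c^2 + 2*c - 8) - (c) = c^2 + c - 8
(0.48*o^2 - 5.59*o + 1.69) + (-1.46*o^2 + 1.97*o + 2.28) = -0.98*o^2 - 3.62*o + 3.97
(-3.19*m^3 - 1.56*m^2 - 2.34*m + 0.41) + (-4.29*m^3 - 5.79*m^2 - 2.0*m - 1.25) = -7.48*m^3 - 7.35*m^2 - 4.34*m - 0.84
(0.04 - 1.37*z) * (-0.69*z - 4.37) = 0.9453*z^2 + 5.9593*z - 0.1748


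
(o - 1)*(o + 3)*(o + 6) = o^3 + 8*o^2 + 9*o - 18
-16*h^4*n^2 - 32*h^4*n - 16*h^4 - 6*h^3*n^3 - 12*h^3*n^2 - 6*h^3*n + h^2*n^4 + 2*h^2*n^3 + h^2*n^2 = (-8*h + n)*(2*h + n)*(h*n + h)^2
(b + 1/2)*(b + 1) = b^2 + 3*b/2 + 1/2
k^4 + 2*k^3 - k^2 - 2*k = k*(k - 1)*(k + 1)*(k + 2)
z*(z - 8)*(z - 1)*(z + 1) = z^4 - 8*z^3 - z^2 + 8*z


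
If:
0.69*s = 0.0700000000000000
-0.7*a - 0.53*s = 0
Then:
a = -0.08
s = 0.10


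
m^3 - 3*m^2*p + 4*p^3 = (m - 2*p)^2*(m + p)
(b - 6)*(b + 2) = b^2 - 4*b - 12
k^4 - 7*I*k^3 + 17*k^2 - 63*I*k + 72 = (k - 8*I)*(k - 3*I)*(k + I)*(k + 3*I)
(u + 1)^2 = u^2 + 2*u + 1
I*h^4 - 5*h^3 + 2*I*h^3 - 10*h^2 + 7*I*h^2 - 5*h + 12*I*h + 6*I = (h + 1)*(h - I)*(h + 6*I)*(I*h + I)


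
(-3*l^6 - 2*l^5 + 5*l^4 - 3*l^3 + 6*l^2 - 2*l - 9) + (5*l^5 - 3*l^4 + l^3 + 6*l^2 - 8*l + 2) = -3*l^6 + 3*l^5 + 2*l^4 - 2*l^3 + 12*l^2 - 10*l - 7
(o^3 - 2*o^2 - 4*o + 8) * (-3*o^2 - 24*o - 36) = -3*o^5 - 18*o^4 + 24*o^3 + 144*o^2 - 48*o - 288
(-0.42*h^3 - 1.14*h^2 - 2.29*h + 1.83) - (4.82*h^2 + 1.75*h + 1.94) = -0.42*h^3 - 5.96*h^2 - 4.04*h - 0.11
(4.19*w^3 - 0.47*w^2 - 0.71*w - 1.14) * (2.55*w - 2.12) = 10.6845*w^4 - 10.0813*w^3 - 0.8141*w^2 - 1.4018*w + 2.4168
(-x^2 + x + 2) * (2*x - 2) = -2*x^3 + 4*x^2 + 2*x - 4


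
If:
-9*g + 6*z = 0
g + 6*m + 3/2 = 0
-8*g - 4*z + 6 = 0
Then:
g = 3/7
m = -9/28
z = 9/14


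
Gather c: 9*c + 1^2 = 9*c + 1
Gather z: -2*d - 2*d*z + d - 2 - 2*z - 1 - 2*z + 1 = -d + z*(-2*d - 4) - 2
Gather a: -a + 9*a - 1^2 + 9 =8*a + 8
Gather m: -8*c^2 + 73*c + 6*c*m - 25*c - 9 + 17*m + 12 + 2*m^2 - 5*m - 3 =-8*c^2 + 48*c + 2*m^2 + m*(6*c + 12)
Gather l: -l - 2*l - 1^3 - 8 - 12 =-3*l - 21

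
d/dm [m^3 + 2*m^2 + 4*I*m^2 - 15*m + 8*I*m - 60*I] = 3*m^2 + m*(4 + 8*I) - 15 + 8*I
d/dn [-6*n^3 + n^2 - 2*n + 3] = -18*n^2 + 2*n - 2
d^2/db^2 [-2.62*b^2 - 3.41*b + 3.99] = -5.24000000000000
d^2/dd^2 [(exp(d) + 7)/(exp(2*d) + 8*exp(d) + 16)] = (exp(2*d) + 12*exp(d) - 40)*exp(d)/(exp(4*d) + 16*exp(3*d) + 96*exp(2*d) + 256*exp(d) + 256)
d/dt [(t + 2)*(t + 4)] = 2*t + 6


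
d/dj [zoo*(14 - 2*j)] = zoo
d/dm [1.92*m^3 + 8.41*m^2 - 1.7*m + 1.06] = 5.76*m^2 + 16.82*m - 1.7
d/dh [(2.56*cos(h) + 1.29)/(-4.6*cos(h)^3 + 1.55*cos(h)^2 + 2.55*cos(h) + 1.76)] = (-23.552*cos(h)^3 - 13.834*cos(h)^2 + 3.999*cos(h) - 1.2161)*sin(h)/(21.16*cos(h)^6 - 14.26*cos(h)^5 - 21.0575*cos(h)^4 - 8.287*cos(h)^3 + 11.9585*cos(h)^2 + 8.976*cos(h) + 3.0976)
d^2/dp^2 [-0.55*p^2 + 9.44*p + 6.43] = -1.10000000000000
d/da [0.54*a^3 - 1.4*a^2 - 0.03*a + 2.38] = 1.62*a^2 - 2.8*a - 0.03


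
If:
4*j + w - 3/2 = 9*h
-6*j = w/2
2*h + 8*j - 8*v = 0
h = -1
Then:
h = -1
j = 15/16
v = 11/16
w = -45/4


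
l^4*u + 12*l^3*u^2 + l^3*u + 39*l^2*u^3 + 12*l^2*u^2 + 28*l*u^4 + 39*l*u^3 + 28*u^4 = (l + u)*(l + 4*u)*(l + 7*u)*(l*u + u)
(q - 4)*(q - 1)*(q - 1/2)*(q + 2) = q^4 - 7*q^3/2 - 9*q^2/2 + 11*q - 4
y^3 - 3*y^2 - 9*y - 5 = (y - 5)*(y + 1)^2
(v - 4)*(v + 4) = v^2 - 16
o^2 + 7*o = o*(o + 7)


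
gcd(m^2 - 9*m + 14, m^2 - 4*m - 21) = m - 7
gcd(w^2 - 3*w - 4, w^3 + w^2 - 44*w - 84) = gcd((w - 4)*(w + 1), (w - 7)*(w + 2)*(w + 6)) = 1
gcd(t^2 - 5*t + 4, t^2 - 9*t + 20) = t - 4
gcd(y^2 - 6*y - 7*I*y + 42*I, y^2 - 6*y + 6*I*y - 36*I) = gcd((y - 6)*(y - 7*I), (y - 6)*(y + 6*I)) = y - 6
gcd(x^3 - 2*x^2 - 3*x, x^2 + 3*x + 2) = x + 1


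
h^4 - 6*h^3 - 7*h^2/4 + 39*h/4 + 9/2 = (h - 6)*(h - 3/2)*(h + 1/2)*(h + 1)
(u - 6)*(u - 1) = u^2 - 7*u + 6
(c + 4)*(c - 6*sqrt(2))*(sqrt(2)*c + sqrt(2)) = sqrt(2)*c^3 - 12*c^2 + 5*sqrt(2)*c^2 - 60*c + 4*sqrt(2)*c - 48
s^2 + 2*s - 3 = (s - 1)*(s + 3)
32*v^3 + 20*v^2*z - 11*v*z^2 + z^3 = (-8*v + z)*(-4*v + z)*(v + z)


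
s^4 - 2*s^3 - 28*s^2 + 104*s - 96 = (s - 4)*(s - 2)^2*(s + 6)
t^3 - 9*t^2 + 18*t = t*(t - 6)*(t - 3)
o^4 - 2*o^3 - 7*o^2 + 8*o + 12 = (o - 3)*(o - 2)*(o + 1)*(o + 2)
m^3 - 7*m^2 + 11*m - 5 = (m - 5)*(m - 1)^2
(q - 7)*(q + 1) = q^2 - 6*q - 7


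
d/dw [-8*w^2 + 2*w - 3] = 2 - 16*w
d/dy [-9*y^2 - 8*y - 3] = -18*y - 8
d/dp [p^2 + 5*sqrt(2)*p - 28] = 2*p + 5*sqrt(2)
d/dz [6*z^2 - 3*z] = 12*z - 3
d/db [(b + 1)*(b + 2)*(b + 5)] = 3*b^2 + 16*b + 17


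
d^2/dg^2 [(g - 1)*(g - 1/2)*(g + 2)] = 6*g + 1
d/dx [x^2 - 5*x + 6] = 2*x - 5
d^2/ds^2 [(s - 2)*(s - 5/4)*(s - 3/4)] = 6*s - 8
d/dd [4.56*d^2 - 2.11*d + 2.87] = 9.12*d - 2.11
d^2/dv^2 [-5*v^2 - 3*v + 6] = -10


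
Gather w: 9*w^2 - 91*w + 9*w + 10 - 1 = 9*w^2 - 82*w + 9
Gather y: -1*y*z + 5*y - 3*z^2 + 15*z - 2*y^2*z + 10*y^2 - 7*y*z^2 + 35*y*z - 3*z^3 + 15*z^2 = y^2*(10 - 2*z) + y*(-7*z^2 + 34*z + 5) - 3*z^3 + 12*z^2 + 15*z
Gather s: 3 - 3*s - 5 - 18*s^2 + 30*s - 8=-18*s^2 + 27*s - 10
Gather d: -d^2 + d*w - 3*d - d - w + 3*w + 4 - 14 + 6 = -d^2 + d*(w - 4) + 2*w - 4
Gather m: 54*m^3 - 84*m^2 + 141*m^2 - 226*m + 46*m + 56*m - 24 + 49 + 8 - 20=54*m^3 + 57*m^2 - 124*m + 13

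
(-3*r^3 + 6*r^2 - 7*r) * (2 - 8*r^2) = 24*r^5 - 48*r^4 + 50*r^3 + 12*r^2 - 14*r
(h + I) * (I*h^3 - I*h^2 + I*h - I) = I*h^4 - h^3 - I*h^3 + h^2 + I*h^2 - h - I*h + 1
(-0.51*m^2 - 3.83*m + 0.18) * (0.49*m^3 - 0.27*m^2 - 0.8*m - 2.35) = -0.2499*m^5 - 1.739*m^4 + 1.5303*m^3 + 4.2139*m^2 + 8.8565*m - 0.423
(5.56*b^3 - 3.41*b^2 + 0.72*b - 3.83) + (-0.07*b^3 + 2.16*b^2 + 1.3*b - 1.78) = 5.49*b^3 - 1.25*b^2 + 2.02*b - 5.61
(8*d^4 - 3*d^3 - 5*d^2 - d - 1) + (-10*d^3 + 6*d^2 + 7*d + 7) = 8*d^4 - 13*d^3 + d^2 + 6*d + 6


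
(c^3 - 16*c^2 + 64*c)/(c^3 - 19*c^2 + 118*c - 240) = c*(c - 8)/(c^2 - 11*c + 30)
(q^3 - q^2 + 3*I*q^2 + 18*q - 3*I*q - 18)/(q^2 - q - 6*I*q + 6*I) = (q^2 + 3*I*q + 18)/(q - 6*I)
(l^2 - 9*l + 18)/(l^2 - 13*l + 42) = (l - 3)/(l - 7)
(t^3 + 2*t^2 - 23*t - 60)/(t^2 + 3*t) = t - 1 - 20/t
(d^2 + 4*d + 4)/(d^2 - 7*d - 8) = (d^2 + 4*d + 4)/(d^2 - 7*d - 8)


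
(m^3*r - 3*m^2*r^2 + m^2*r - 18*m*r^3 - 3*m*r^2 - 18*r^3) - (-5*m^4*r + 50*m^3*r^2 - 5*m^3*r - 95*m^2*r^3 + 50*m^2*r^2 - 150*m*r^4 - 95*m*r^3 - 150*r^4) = 5*m^4*r - 50*m^3*r^2 + 6*m^3*r + 95*m^2*r^3 - 53*m^2*r^2 + m^2*r + 150*m*r^4 + 77*m*r^3 - 3*m*r^2 + 150*r^4 - 18*r^3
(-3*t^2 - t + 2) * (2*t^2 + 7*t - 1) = -6*t^4 - 23*t^3 + 15*t - 2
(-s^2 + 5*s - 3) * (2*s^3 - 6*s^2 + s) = -2*s^5 + 16*s^4 - 37*s^3 + 23*s^2 - 3*s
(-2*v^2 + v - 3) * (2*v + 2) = -4*v^3 - 2*v^2 - 4*v - 6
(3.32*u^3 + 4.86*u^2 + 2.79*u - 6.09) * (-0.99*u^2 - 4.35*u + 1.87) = -3.2868*u^5 - 19.2534*u^4 - 17.6947*u^3 + 2.9808*u^2 + 31.7088*u - 11.3883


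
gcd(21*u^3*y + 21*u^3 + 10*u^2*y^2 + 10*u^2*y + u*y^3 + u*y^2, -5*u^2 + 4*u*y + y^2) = 1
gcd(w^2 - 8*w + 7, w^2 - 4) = 1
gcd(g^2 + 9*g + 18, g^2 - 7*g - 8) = 1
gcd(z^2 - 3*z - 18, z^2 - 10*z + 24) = z - 6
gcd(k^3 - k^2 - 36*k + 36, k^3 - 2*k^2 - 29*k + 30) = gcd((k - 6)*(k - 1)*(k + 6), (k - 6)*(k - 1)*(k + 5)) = k^2 - 7*k + 6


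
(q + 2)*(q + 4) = q^2 + 6*q + 8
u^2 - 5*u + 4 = (u - 4)*(u - 1)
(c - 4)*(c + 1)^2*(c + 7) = c^4 + 5*c^3 - 21*c^2 - 53*c - 28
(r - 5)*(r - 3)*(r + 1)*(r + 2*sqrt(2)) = r^4 - 7*r^3 + 2*sqrt(2)*r^3 - 14*sqrt(2)*r^2 + 7*r^2 + 15*r + 14*sqrt(2)*r + 30*sqrt(2)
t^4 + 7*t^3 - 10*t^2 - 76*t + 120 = (t - 2)^2*(t + 5)*(t + 6)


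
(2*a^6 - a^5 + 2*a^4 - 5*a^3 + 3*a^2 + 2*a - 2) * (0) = 0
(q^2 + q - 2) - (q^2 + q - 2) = 0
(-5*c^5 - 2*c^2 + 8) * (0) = 0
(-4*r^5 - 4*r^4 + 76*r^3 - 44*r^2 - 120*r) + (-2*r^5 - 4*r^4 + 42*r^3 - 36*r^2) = -6*r^5 - 8*r^4 + 118*r^3 - 80*r^2 - 120*r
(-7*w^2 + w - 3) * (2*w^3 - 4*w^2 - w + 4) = -14*w^5 + 30*w^4 - 3*w^3 - 17*w^2 + 7*w - 12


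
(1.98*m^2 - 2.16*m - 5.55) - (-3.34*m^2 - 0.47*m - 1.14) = 5.32*m^2 - 1.69*m - 4.41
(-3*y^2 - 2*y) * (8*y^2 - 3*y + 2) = -24*y^4 - 7*y^3 - 4*y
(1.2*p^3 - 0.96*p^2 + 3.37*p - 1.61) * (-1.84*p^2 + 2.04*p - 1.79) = -2.208*p^5 + 4.2144*p^4 - 10.3072*p^3 + 11.5556*p^2 - 9.3167*p + 2.8819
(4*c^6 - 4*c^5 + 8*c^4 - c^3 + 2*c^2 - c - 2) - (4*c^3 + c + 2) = 4*c^6 - 4*c^5 + 8*c^4 - 5*c^3 + 2*c^2 - 2*c - 4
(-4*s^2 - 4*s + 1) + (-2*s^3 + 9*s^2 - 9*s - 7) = -2*s^3 + 5*s^2 - 13*s - 6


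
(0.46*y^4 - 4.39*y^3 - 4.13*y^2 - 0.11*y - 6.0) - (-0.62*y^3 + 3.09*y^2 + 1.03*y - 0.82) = 0.46*y^4 - 3.77*y^3 - 7.22*y^2 - 1.14*y - 5.18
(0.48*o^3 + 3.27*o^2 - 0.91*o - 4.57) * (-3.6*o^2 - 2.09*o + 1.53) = -1.728*o^5 - 12.7752*o^4 - 2.8239*o^3 + 23.357*o^2 + 8.159*o - 6.9921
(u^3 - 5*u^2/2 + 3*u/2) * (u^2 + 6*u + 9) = u^5 + 7*u^4/2 - 9*u^3/2 - 27*u^2/2 + 27*u/2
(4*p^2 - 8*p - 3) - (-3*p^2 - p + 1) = 7*p^2 - 7*p - 4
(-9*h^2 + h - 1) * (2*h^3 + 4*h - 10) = -18*h^5 + 2*h^4 - 38*h^3 + 94*h^2 - 14*h + 10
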